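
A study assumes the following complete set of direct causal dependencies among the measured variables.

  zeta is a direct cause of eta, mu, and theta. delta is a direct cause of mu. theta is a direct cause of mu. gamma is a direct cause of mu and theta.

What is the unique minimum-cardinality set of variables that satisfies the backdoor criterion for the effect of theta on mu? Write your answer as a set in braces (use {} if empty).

{gamma, zeta}

Variables eligible for adjustment (non-descendants of theta, excluding theta and mu): {delta, eta, gamma, zeta}.
Backdoor paths from theta to mu:
  P1: theta <- zeta -> mu
  P2: theta <- gamma -> mu
The empty set is not sufficient: P1 (theta <- zeta -> mu) has no collider blocking it and no conditioned non-collider, so it is open.
Try {gamma, zeta}:
  P1: blocked at fork node zeta ∈ conditioning set.
  P2: blocked at fork node gamma ∈ conditioning set.
{gamma, zeta} contains no descendant of theta and blocks every backdoor path.
Every element of {gamma, zeta} is needed (dropping gamma leaves P2 open; dropping zeta leaves P1 open), so no proper subset is valid.
Among all size-2 subsets of the eligible variables, only {gamma, zeta} blocks every backdoor path, so it is the unique smallest valid adjustment set.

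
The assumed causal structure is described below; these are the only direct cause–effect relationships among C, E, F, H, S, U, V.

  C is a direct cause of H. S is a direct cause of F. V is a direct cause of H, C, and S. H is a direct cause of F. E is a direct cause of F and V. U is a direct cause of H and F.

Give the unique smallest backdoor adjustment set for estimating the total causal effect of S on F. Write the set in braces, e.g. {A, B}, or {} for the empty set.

{V}

Variables eligible for adjustment (non-descendants of S, excluding S and F): {C, E, H, U, V}.
Backdoor paths from S to F:
  P1: S <- V <- E -> F
  P2: S <- V -> C -> H <- U -> F
  P3: S <- V -> C -> H -> F
  P4: S <- V -> H <- U -> F
  P5: S <- V -> H -> F
The empty set is not sufficient: P1 (S <- V <- E -> F) has no collider blocking it and no conditioned non-collider, so it is open.
Try {V}:
  P1: blocked at chain node V ∈ conditioning set.
  P2: blocked at fork node V ∈ conditioning set.
  P3: blocked at fork node V ∈ conditioning set.
  P4: blocked at fork node V ∈ conditioning set.
  P5: blocked at fork node V ∈ conditioning set.
{V} contains no descendant of S and blocks every backdoor path.
No other singleton works — e.g. {E} leaves P3 open — so {V} is the unique smallest valid adjustment set.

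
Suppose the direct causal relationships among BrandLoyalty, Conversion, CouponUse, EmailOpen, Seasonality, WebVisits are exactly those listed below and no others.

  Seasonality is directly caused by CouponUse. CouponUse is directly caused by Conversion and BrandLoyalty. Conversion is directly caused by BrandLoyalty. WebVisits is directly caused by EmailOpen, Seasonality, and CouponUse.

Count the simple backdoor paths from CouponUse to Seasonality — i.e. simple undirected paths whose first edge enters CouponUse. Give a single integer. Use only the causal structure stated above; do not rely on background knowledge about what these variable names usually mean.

0

A backdoor path from CouponUse to Seasonality is any simple undirected path whose first edge points into CouponUse (i.e. leaves CouponUse via a parent).
Parents of CouponUse: {BrandLoyalty, Conversion}.
No simple path from any parent of CouponUse reaches Seasonality without revisiting CouponUse, so there are no backdoor paths.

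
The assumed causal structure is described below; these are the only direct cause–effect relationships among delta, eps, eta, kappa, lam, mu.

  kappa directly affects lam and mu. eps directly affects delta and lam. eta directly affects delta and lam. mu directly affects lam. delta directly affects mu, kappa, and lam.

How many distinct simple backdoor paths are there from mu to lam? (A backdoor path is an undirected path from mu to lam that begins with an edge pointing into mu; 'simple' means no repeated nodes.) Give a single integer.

A backdoor path from mu to lam is any simple undirected path whose first edge points into mu (i.e. leaves mu via a parent).
Parents of mu: {delta, kappa}.
Enumerating:
  P1: mu <- delta <- eta -> lam
  P2: mu <- delta <- eps -> lam
  P3: mu <- delta -> kappa -> lam
  P4: mu <- delta -> lam
  P5: mu <- kappa <- delta <- eta -> lam
  P6: mu <- kappa <- delta <- eps -> lam
  P7: mu <- kappa <- delta -> lam
  P8: mu <- kappa -> lam
That exhausts the simple backdoor paths. Count: 8.

8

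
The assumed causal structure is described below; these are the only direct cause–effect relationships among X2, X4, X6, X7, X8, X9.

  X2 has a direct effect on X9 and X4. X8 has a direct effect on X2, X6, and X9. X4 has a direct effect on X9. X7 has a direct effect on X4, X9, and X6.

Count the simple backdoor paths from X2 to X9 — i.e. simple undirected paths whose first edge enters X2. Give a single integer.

3

A backdoor path from X2 to X9 is any simple undirected path whose first edge points into X2 (i.e. leaves X2 via a parent).
Parents of X2: {X8}.
Enumerating:
  P1: X2 <- X8 -> X6 <- X7 -> X4 -> X9
  P2: X2 <- X8 -> X6 <- X7 -> X9
  P3: X2 <- X8 -> X9
That exhausts the simple backdoor paths. Count: 3.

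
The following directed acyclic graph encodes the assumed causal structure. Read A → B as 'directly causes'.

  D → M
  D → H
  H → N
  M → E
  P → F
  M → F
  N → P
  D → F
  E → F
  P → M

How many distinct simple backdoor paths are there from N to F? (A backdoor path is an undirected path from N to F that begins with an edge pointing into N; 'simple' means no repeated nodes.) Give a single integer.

4

A backdoor path from N to F is any simple undirected path whose first edge points into N (i.e. leaves N via a parent).
Parents of N: {H}.
Enumerating:
  P1: N <- H <- D -> M <- P -> F
  P2: N <- H <- D -> M -> E -> F
  P3: N <- H <- D -> M -> F
  P4: N <- H <- D -> F
That exhausts the simple backdoor paths. Count: 4.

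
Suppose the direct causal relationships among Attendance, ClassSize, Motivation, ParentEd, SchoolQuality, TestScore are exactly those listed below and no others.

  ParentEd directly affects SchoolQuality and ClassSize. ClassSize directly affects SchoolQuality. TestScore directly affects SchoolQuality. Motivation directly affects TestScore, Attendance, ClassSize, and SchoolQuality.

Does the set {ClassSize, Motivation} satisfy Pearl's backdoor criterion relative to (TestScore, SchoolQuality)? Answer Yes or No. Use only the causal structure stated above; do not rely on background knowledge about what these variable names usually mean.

Backdoor paths from TestScore to SchoolQuality (paths whose first edge points into TestScore):
  P1: TestScore <- Motivation -> ClassSize <- ParentEd -> SchoolQuality
  P2: TestScore <- Motivation -> ClassSize -> SchoolQuality
  P3: TestScore <- Motivation -> SchoolQuality
Condition 1 (no descendant of TestScore in the set): holds — descendants of TestScore are {SchoolQuality}; none are in {ClassSize, Motivation}.
Condition 2 (every backdoor path blocked by {ClassSize, Motivation}):
  P1: blocked at fork node Motivation ∈ conditioning set.
  P2: blocked at fork node Motivation ∈ conditioning set.
  P3: blocked at fork node Motivation ∈ conditioning set.
{ClassSize, Motivation} satisfies the backdoor criterion.

Yes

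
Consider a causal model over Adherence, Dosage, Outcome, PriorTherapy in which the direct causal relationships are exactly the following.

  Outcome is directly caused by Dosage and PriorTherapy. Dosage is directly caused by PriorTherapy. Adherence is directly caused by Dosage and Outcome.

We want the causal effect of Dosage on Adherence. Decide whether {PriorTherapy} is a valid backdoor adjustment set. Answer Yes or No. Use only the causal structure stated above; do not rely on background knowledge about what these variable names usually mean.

Yes

Backdoor paths from Dosage to Adherence (paths whose first edge points into Dosage):
  P1: Dosage <- PriorTherapy -> Outcome -> Adherence
Condition 1 (no descendant of Dosage in the set): holds — descendants of Dosage are {Adherence, Outcome}; none are in {PriorTherapy}.
Condition 2 (every backdoor path blocked by {PriorTherapy}):
  P1: blocked at fork node PriorTherapy ∈ conditioning set.
{PriorTherapy} satisfies the backdoor criterion.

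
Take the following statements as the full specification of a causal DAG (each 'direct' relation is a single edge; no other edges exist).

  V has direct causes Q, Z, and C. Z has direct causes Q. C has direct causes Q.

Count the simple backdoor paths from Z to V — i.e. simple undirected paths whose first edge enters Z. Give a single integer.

A backdoor path from Z to V is any simple undirected path whose first edge points into Z (i.e. leaves Z via a parent).
Parents of Z: {Q}.
Enumerating:
  P1: Z <- Q -> C -> V
  P2: Z <- Q -> V
That exhausts the simple backdoor paths. Count: 2.

2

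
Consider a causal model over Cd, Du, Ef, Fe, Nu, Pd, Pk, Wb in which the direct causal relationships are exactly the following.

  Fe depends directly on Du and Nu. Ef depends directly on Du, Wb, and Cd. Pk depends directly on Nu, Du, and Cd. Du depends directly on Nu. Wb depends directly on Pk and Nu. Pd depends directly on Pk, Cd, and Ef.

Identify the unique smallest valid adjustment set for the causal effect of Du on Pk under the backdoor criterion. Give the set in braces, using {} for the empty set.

Variables eligible for adjustment (non-descendants of Du, excluding Du and Pk): {Cd, Nu}.
Backdoor paths from Du to Pk:
  P1: Du <- Nu -> Pk
  P2: Du <- Nu -> Wb <- Pk
  P3: Du <- Nu -> Wb -> Ef <- Cd -> Pk
  P4: Du <- Nu -> Wb -> Ef <- Cd -> Pd <- Pk
  P5: Du <- Nu -> Wb -> Ef -> Pd <- Cd -> Pk
  P6: Du <- Nu -> Wb -> Ef -> Pd <- Pk
The empty set is not sufficient: P1 (Du <- Nu -> Pk) has no collider blocking it and no conditioned non-collider, so it is open.
Try {Nu}:
  P1: blocked at fork node Nu ∈ conditioning set.
  P2: blocked at fork node Nu ∈ conditioning set.
  P3: blocked at fork node Nu ∈ conditioning set.
  P4: blocked at fork node Nu ∈ conditioning set.
  P5: blocked at fork node Nu ∈ conditioning set.
  P6: blocked at fork node Nu ∈ conditioning set.
{Nu} contains no descendant of Du and blocks every backdoor path.
No other singleton works — e.g. {Cd} leaves P1 open — so {Nu} is the unique smallest valid adjustment set.

{Nu}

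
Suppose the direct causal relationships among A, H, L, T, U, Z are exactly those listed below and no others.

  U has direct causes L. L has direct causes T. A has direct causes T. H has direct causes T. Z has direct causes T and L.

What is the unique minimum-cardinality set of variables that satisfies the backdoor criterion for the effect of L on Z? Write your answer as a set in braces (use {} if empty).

Variables eligible for adjustment (non-descendants of L, excluding L and Z): {A, H, T}.
Backdoor paths from L to Z:
  P1: L <- T -> Z
The empty set is not sufficient: P1 (L <- T -> Z) has no collider blocking it and no conditioned non-collider, so it is open.
Try {T}:
  P1: blocked at fork node T ∈ conditioning set.
{T} contains no descendant of L and blocks every backdoor path.
No other singleton works — e.g. {A} leaves P1 open — so {T} is the unique smallest valid adjustment set.

{T}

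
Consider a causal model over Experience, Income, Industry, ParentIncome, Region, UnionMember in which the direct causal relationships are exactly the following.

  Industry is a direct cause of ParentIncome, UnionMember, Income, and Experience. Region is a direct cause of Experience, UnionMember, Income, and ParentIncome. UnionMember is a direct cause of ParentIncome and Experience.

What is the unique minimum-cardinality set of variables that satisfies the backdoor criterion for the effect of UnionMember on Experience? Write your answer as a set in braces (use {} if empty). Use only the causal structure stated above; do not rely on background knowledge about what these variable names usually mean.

{Industry, Region}

Variables eligible for adjustment (non-descendants of UnionMember, excluding UnionMember and Experience): {Income, Industry, Region}.
Backdoor paths from UnionMember to Experience:
  P1: UnionMember <- Region -> Income <- Industry -> Experience
  P2: UnionMember <- Region -> Experience
  P3: UnionMember <- Region -> ParentIncome <- Industry -> Experience
  P4: UnionMember <- Industry -> Income <- Region -> Experience
  P5: UnionMember <- Industry -> Experience
  P6: UnionMember <- Industry -> ParentIncome <- Region -> Experience
The empty set is not sufficient: P2 (UnionMember <- Region -> Experience) has no collider blocking it and no conditioned non-collider, so it is open.
Try {Industry, Region}:
  P1: blocked at fork node Region ∈ conditioning set.
  P2: blocked at fork node Region ∈ conditioning set.
  P3: blocked at fork node Region ∈ conditioning set.
  P4: blocked at fork node Industry ∈ conditioning set.
  P5: blocked at fork node Industry ∈ conditioning set.
  P6: blocked at fork node Industry ∈ conditioning set.
{Industry, Region} contains no descendant of UnionMember and blocks every backdoor path.
Every element of {Industry, Region} is needed (dropping Industry leaves P5 open; dropping Region leaves P2 open), so no proper subset is valid.
Among all size-2 subsets of the eligible variables, only {Industry, Region} blocks every backdoor path, so it is the unique smallest valid adjustment set.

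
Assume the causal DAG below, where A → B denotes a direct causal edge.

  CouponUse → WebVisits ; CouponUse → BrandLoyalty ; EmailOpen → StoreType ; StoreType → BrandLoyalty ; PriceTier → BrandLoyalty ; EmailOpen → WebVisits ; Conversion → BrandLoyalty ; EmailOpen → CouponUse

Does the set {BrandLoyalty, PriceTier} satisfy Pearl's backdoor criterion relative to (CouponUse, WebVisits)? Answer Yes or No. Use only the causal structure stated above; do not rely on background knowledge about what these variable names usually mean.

No

Backdoor paths from CouponUse to WebVisits (paths whose first edge points into CouponUse):
  P1: CouponUse <- EmailOpen -> WebVisits
Condition 1 (no descendant of CouponUse in the set): FAILS — BrandLoyalty is a descendant of CouponUse.
Condition 2 (every backdoor path blocked by {BrandLoyalty, PriceTier}):
  P1: open — no interior node is in the conditioning set.
{BrandLoyalty, PriceTier} does not satisfy the backdoor criterion.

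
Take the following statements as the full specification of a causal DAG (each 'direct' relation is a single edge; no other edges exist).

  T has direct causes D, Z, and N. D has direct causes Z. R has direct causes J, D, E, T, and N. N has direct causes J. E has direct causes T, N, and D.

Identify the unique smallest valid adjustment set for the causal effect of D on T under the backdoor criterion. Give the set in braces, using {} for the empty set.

{Z}

Variables eligible for adjustment (non-descendants of D, excluding D and T): {J, N, Z}.
Backdoor paths from D to T:
  P1: D <- Z -> T
The empty set is not sufficient: P1 (D <- Z -> T) has no collider blocking it and no conditioned non-collider, so it is open.
Try {Z}:
  P1: blocked at fork node Z ∈ conditioning set.
{Z} contains no descendant of D and blocks every backdoor path.
No other singleton works — e.g. {J} leaves P1 open — so {Z} is the unique smallest valid adjustment set.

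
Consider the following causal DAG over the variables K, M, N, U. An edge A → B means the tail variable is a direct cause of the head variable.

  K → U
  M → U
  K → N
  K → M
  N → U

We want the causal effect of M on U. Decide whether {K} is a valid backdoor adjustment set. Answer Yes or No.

Backdoor paths from M to U (paths whose first edge points into M):
  P1: M <- K -> N -> U
  P2: M <- K -> U
Condition 1 (no descendant of M in the set): holds — descendants of M are {U}; none are in {K}.
Condition 2 (every backdoor path blocked by {K}):
  P1: blocked at fork node K ∈ conditioning set.
  P2: blocked at fork node K ∈ conditioning set.
{K} satisfies the backdoor criterion.

Yes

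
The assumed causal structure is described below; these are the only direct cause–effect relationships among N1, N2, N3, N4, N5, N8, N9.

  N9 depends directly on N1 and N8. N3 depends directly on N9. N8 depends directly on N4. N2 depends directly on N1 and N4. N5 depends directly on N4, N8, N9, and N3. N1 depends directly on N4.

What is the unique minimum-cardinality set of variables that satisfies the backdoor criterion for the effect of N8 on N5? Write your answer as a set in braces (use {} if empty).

Variables eligible for adjustment (non-descendants of N8, excluding N8 and N5): {N1, N2, N4}.
Backdoor paths from N8 to N5:
  P1: N8 <- N4 -> N1 -> N9 -> N3 -> N5
  P2: N8 <- N4 -> N1 -> N9 -> N5
  P3: N8 <- N4 -> N2 <- N1 -> N9 -> N3 -> N5
  P4: N8 <- N4 -> N2 <- N1 -> N9 -> N5
  P5: N8 <- N4 -> N5
The empty set is not sufficient: P1 (N8 <- N4 -> N1 -> N9 -> N3 -> N5) has no collider blocking it and no conditioned non-collider, so it is open.
Try {N4}:
  P1: blocked at fork node N4 ∈ conditioning set.
  P2: blocked at fork node N4 ∈ conditioning set.
  P3: blocked at fork node N4 ∈ conditioning set.
  P4: blocked at fork node N4 ∈ conditioning set.
  P5: blocked at fork node N4 ∈ conditioning set.
{N4} contains no descendant of N8 and blocks every backdoor path.
No other singleton works — e.g. {N1} leaves P5 open — so {N4} is the unique smallest valid adjustment set.

{N4}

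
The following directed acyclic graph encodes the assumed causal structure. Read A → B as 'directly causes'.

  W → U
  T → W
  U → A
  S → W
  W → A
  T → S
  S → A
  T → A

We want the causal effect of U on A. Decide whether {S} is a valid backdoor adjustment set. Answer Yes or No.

Backdoor paths from U to A (paths whose first edge points into U):
  P1: U <- W <- T -> S -> A
  P2: U <- W <- T -> A
  P3: U <- W <- S <- T -> A
  P4: U <- W <- S -> A
  P5: U <- W -> A
Condition 1 (no descendant of U in the set): holds — descendants of U are {A}; none are in {S}.
Condition 2 (every backdoor path blocked by {S}):
  P1: blocked at chain node S ∈ conditioning set.
  P2: open — no interior node is in the conditioning set.
  P3: blocked at chain node S ∈ conditioning set.
  P4: blocked at fork node S ∈ conditioning set.
  P5: open — no interior node is in the conditioning set.
{S} does not satisfy the backdoor criterion.

No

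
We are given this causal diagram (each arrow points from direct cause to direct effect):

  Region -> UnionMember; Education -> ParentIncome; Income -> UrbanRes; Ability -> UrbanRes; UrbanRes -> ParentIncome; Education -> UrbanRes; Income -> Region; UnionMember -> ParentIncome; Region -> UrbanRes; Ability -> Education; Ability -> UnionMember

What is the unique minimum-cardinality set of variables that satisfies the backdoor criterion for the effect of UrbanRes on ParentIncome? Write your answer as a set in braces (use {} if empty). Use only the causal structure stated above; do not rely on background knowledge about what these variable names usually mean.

Variables eligible for adjustment (non-descendants of UrbanRes, excluding UrbanRes and ParentIncome): {Ability, Education, Income, Region, UnionMember}.
Backdoor paths from UrbanRes to ParentIncome:
  P1: UrbanRes <- Income -> Region -> UnionMember <- Ability -> Education -> ParentIncome
  P2: UrbanRes <- Income -> Region -> UnionMember -> ParentIncome
  P3: UrbanRes <- Ability -> UnionMember -> ParentIncome
  P4: UrbanRes <- Ability -> Education -> ParentIncome
  P5: UrbanRes <- Region -> UnionMember <- Ability -> Education -> ParentIncome
  P6: UrbanRes <- Region -> UnionMember -> ParentIncome
  P7: UrbanRes <- Education <- Ability -> UnionMember -> ParentIncome
  P8: UrbanRes <- Education -> ParentIncome
The empty set is not sufficient: P2 (UrbanRes <- Income -> Region -> UnionMember -> ParentIncome) has no collider blocking it and no conditioned non-collider, so it is open.
Try {Education, UnionMember}:
  P1: blocked at chain node Education ∈ conditioning set.
  P2: blocked at chain node UnionMember ∈ conditioning set.
  P3: blocked at chain node UnionMember ∈ conditioning set.
  P4: blocked at chain node Education ∈ conditioning set.
  P5: blocked at chain node Education ∈ conditioning set.
  P6: blocked at chain node UnionMember ∈ conditioning set.
  P7: blocked at chain node Education ∈ conditioning set.
  P8: blocked at fork node Education ∈ conditioning set.
{Education, UnionMember} contains no descendant of UrbanRes and blocks every backdoor path.
Every element of {Education, UnionMember} is needed (dropping Education leaves P1 open; dropping UnionMember leaves P2 open), so no proper subset is valid.
Among all size-2 subsets of the eligible variables, only {Education, UnionMember} blocks every backdoor path, so it is the unique smallest valid adjustment set.

{Education, UnionMember}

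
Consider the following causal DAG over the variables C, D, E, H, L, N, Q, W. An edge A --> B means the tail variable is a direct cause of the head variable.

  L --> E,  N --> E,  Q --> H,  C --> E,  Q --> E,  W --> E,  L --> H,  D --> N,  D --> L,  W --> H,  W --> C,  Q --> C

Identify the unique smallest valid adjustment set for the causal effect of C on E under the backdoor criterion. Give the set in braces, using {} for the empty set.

Variables eligible for adjustment (non-descendants of C, excluding C and E): {D, H, L, N, Q, W}.
Backdoor paths from C to E:
  P1: C <- W -> E
  P2: C <- W -> H <- Q -> E
  P3: C <- W -> H <- L <- D -> N -> E
  P4: C <- W -> H <- L -> E
  P5: C <- Q -> E
  P6: C <- Q -> H <- W -> E
  P7: C <- Q -> H <- L <- D -> N -> E
  P8: C <- Q -> H <- L -> E
The empty set is not sufficient: P1 (C <- W -> E) has no collider blocking it and no conditioned non-collider, so it is open.
Try {Q, W}:
  P1: blocked at fork node W ∈ conditioning set.
  P2: blocked at fork node W ∈ conditioning set.
  P3: blocked at fork node W ∈ conditioning set.
  P4: blocked at fork node W ∈ conditioning set.
  P5: blocked at fork node Q ∈ conditioning set.
  P6: blocked at fork node Q ∈ conditioning set.
  P7: blocked at fork node Q ∈ conditioning set.
  P8: blocked at fork node Q ∈ conditioning set.
{Q, W} contains no descendant of C and blocks every backdoor path.
Every element of {Q, W} is needed (dropping Q leaves P5 open; dropping W leaves P1 open), so no proper subset is valid.
Among all size-2 subsets of the eligible variables, only {Q, W} blocks every backdoor path, so it is the unique smallest valid adjustment set.

{Q, W}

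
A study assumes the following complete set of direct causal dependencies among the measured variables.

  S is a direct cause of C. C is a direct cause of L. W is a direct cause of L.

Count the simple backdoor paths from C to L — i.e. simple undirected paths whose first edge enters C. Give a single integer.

0

A backdoor path from C to L is any simple undirected path whose first edge points into C (i.e. leaves C via a parent).
Parents of C: {S}.
No simple path from any parent of C reaches L without revisiting C, so there are no backdoor paths.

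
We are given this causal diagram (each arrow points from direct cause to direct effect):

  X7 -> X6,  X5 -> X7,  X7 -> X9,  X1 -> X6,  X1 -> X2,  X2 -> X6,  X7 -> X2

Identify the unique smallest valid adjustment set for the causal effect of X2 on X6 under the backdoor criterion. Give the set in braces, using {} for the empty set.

Variables eligible for adjustment (non-descendants of X2, excluding X2 and X6): {X1, X5, X7, X9}.
Backdoor paths from X2 to X6:
  P1: X2 <- X1 -> X6
  P2: X2 <- X7 -> X6
The empty set is not sufficient: P1 (X2 <- X1 -> X6) has no collider blocking it and no conditioned non-collider, so it is open.
Try {X1, X7}:
  P1: blocked at fork node X1 ∈ conditioning set.
  P2: blocked at fork node X7 ∈ conditioning set.
{X1, X7} contains no descendant of X2 and blocks every backdoor path.
Every element of {X1, X7} is needed (dropping X1 leaves P1 open; dropping X7 leaves P2 open), so no proper subset is valid.
Among all size-2 subsets of the eligible variables, only {X1, X7} blocks every backdoor path, so it is the unique smallest valid adjustment set.

{X1, X7}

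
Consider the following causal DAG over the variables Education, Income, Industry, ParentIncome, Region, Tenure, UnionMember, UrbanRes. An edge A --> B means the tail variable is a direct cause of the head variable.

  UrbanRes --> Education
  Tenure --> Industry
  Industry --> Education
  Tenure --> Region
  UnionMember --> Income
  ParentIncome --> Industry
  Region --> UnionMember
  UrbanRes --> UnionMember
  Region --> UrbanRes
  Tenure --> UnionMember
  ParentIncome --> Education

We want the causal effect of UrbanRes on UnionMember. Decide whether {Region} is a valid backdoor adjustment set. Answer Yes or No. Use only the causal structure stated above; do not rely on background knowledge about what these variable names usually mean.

Backdoor paths from UrbanRes to UnionMember (paths whose first edge points into UrbanRes):
  P1: UrbanRes <- Region <- Tenure -> UnionMember
  P2: UrbanRes <- Region -> UnionMember
Condition 1 (no descendant of UrbanRes in the set): holds — descendants of UrbanRes are {Education, Income, UnionMember}; none are in {Region}.
Condition 2 (every backdoor path blocked by {Region}):
  P1: blocked at chain node Region ∈ conditioning set.
  P2: blocked at fork node Region ∈ conditioning set.
{Region} satisfies the backdoor criterion.

Yes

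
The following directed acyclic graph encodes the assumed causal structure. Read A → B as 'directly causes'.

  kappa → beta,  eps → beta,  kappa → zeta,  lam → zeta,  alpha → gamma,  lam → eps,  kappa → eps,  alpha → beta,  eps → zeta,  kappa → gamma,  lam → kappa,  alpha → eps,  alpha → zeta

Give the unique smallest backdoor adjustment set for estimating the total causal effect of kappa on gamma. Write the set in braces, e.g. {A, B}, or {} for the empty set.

Variables eligible for adjustment (non-descendants of kappa, excluding kappa and gamma): {alpha, lam}.
Backdoor paths from kappa to gamma:
  P1: kappa <- lam -> eps <- alpha -> gamma
  P2: kappa <- lam -> eps -> zeta <- alpha -> gamma
  P3: kappa <- lam -> eps -> beta <- alpha -> gamma
  P4: kappa <- lam -> zeta <- alpha -> gamma
  P5: kappa <- lam -> zeta <- eps <- alpha -> gamma
  P6: kappa <- lam -> zeta <- eps -> beta <- alpha -> gamma
Each backdoor path contains an unconditioned collider, so every path is already blocked with the empty conditioning set:
  P1: blocked at collider eps (neither it nor any descendant is in the conditioning set).
  P2: blocked at collider zeta (neither it nor any descendant is in the conditioning set).
  P3: blocked at collider beta (neither it nor any descendant is in the conditioning set).
  P4: blocked at collider zeta (neither it nor any descendant is in the conditioning set).
  P5: blocked at collider zeta (neither it nor any descendant is in the conditioning set).
  P6: blocked at collider zeta (neither it nor any descendant is in the conditioning set).
The empty set is therefore the unique smallest valid set.

{}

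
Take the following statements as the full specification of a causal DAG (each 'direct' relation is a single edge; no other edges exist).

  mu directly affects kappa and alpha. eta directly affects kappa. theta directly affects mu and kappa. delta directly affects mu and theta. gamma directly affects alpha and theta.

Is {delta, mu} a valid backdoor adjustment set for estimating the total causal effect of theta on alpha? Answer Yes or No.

No

Backdoor paths from theta to alpha (paths whose first edge points into theta):
  P1: theta <- gamma -> alpha
  P2: theta <- delta -> mu -> alpha
Condition 1 (no descendant of theta in the set): FAILS — mu is a descendant of theta.
Condition 2 (every backdoor path blocked by {delta, mu}):
  P1: open — no interior node is in the conditioning set.
  P2: blocked at fork node delta ∈ conditioning set.
{delta, mu} does not satisfy the backdoor criterion.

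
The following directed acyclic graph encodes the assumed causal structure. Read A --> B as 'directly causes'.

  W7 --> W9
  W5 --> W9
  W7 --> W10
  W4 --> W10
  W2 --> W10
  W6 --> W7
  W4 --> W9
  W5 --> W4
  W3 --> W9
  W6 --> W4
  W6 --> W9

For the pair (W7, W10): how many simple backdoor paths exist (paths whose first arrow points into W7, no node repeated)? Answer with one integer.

A backdoor path from W7 to W10 is any simple undirected path whose first edge points into W7 (i.e. leaves W7 via a parent).
Parents of W7: {W6}.
Enumerating:
  P1: W7 <- W6 -> W4 -> W10
  P2: W7 <- W6 -> W9 <- W5 -> W4 -> W10
  P3: W7 <- W6 -> W9 <- W4 -> W10
That exhausts the simple backdoor paths. Count: 3.

3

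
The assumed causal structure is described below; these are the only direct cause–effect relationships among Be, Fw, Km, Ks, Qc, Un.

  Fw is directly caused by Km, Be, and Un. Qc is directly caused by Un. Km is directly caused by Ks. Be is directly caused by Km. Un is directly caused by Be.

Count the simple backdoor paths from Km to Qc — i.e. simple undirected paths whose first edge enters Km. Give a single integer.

0

A backdoor path from Km to Qc is any simple undirected path whose first edge points into Km (i.e. leaves Km via a parent).
Parents of Km: {Ks}.
No simple path from any parent of Km reaches Qc without revisiting Km, so there are no backdoor paths.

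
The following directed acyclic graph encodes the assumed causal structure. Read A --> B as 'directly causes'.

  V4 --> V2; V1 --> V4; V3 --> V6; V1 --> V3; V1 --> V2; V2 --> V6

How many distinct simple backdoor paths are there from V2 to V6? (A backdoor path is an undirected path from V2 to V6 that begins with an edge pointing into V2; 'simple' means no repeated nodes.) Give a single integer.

A backdoor path from V2 to V6 is any simple undirected path whose first edge points into V2 (i.e. leaves V2 via a parent).
Parents of V2: {V1, V4}.
Enumerating:
  P1: V2 <- V1 -> V3 -> V6
  P2: V2 <- V4 <- V1 -> V3 -> V6
That exhausts the simple backdoor paths. Count: 2.

2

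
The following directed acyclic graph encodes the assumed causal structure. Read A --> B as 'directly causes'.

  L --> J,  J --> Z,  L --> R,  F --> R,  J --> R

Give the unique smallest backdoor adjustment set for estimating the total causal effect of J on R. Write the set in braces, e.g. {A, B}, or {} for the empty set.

Variables eligible for adjustment (non-descendants of J, excluding J and R): {F, L}.
Backdoor paths from J to R:
  P1: J <- L -> R
The empty set is not sufficient: P1 (J <- L -> R) has no collider blocking it and no conditioned non-collider, so it is open.
Try {L}:
  P1: blocked at fork node L ∈ conditioning set.
{L} contains no descendant of J and blocks every backdoor path.
No other singleton works — e.g. {F} leaves P1 open — so {L} is the unique smallest valid adjustment set.

{L}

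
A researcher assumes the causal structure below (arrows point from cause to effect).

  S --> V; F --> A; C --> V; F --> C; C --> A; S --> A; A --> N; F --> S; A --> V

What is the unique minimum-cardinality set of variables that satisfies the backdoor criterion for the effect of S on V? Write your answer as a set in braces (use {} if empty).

{F}

Variables eligible for adjustment (non-descendants of S, excluding S and V): {C, F}.
Backdoor paths from S to V:
  P1: S <- F -> C -> A -> V
  P2: S <- F -> C -> V
  P3: S <- F -> A <- C -> V
  P4: S <- F -> A -> V
The empty set is not sufficient: P1 (S <- F -> C -> A -> V) has no collider blocking it and no conditioned non-collider, so it is open.
Try {F}:
  P1: blocked at fork node F ∈ conditioning set.
  P2: blocked at fork node F ∈ conditioning set.
  P3: blocked at fork node F ∈ conditioning set.
  P4: blocked at fork node F ∈ conditioning set.
{F} contains no descendant of S and blocks every backdoor path.
No other singleton works — e.g. {C} leaves P4 open — so {F} is the unique smallest valid adjustment set.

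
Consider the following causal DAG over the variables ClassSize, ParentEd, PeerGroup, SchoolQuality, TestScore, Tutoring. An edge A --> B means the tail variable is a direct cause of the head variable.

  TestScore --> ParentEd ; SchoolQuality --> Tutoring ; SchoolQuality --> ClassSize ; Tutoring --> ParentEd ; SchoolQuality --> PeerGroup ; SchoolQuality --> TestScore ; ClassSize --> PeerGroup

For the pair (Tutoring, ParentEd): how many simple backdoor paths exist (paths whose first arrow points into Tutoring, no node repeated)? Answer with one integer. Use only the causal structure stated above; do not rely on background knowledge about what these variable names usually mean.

1

A backdoor path from Tutoring to ParentEd is any simple undirected path whose first edge points into Tutoring (i.e. leaves Tutoring via a parent).
Parents of Tutoring: {SchoolQuality}.
Enumerating:
  P1: Tutoring <- SchoolQuality -> TestScore -> ParentEd
That exhausts the simple backdoor paths. Count: 1.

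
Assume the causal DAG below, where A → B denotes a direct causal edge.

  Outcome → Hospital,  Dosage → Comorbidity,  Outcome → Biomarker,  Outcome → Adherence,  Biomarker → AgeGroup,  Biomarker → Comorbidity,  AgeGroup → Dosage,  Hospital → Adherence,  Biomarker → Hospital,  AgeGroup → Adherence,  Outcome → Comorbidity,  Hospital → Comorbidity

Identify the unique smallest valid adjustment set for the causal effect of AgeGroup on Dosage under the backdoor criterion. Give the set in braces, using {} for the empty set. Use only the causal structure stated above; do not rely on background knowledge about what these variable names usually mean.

Variables eligible for adjustment (non-descendants of AgeGroup, excluding AgeGroup and Dosage): {Biomarker, Hospital, Outcome}.
Backdoor paths from AgeGroup to Dosage:
  P1: AgeGroup <- Biomarker <- Outcome -> Hospital -> Comorbidity <- Dosage
  P2: AgeGroup <- Biomarker <- Outcome -> Adherence <- Hospital -> Comorbidity <- Dosage
  P3: AgeGroup <- Biomarker <- Outcome -> Comorbidity <- Dosage
  P4: AgeGroup <- Biomarker -> Hospital <- Outcome -> Comorbidity <- Dosage
  P5: AgeGroup <- Biomarker -> Hospital -> Adherence <- Outcome -> Comorbidity <- Dosage
  P6: AgeGroup <- Biomarker -> Hospital -> Comorbidity <- Dosage
  P7: AgeGroup <- Biomarker -> Comorbidity <- Dosage
Each backdoor path contains an unconditioned collider, so every path is already blocked with the empty conditioning set:
  P1: blocked at collider Comorbidity (neither it nor any descendant is in the conditioning set).
  P2: blocked at collider Adherence (neither it nor any descendant is in the conditioning set).
  P3: blocked at collider Comorbidity (neither it nor any descendant is in the conditioning set).
  P4: blocked at collider Hospital (neither it nor any descendant is in the conditioning set).
  P5: blocked at collider Adherence (neither it nor any descendant is in the conditioning set).
  P6: blocked at collider Comorbidity (neither it nor any descendant is in the conditioning set).
  P7: blocked at collider Comorbidity (neither it nor any descendant is in the conditioning set).
The empty set is therefore the unique smallest valid set.

{}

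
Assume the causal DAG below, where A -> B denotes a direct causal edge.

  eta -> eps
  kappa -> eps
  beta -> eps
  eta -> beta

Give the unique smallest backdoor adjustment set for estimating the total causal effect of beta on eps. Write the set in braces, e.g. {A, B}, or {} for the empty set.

Variables eligible for adjustment (non-descendants of beta, excluding beta and eps): {eta, kappa}.
Backdoor paths from beta to eps:
  P1: beta <- eta -> eps
The empty set is not sufficient: P1 (beta <- eta -> eps) has no collider blocking it and no conditioned non-collider, so it is open.
Try {eta}:
  P1: blocked at fork node eta ∈ conditioning set.
{eta} contains no descendant of beta and blocks every backdoor path.
No other singleton works — e.g. {kappa} leaves P1 open — so {eta} is the unique smallest valid adjustment set.

{eta}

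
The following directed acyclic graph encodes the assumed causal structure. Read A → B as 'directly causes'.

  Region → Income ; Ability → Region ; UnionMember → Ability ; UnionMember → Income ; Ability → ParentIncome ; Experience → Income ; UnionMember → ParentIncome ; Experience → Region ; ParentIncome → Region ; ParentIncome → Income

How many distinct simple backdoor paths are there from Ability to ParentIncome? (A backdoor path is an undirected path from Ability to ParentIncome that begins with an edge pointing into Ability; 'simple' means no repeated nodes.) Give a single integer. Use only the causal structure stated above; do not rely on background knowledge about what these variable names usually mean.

4

A backdoor path from Ability to ParentIncome is any simple undirected path whose first edge points into Ability (i.e. leaves Ability via a parent).
Parents of Ability: {UnionMember}.
Enumerating:
  P1: Ability <- UnionMember -> ParentIncome
  P2: Ability <- UnionMember -> Income <- Experience -> Region <- ParentIncome
  P3: Ability <- UnionMember -> Income <- ParentIncome
  P4: Ability <- UnionMember -> Income <- Region <- ParentIncome
That exhausts the simple backdoor paths. Count: 4.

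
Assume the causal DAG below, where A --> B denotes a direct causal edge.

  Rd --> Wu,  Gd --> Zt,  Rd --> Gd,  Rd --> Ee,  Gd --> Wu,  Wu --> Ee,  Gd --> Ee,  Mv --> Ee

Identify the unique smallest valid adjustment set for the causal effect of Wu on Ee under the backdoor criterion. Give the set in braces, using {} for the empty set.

{Gd, Rd}

Variables eligible for adjustment (non-descendants of Wu, excluding Wu and Ee): {Gd, Mv, Rd, Zt}.
Backdoor paths from Wu to Ee:
  P1: Wu <- Rd -> Gd -> Ee
  P2: Wu <- Rd -> Ee
  P3: Wu <- Gd <- Rd -> Ee
  P4: Wu <- Gd -> Ee
The empty set is not sufficient: P1 (Wu <- Rd -> Gd -> Ee) has no collider blocking it and no conditioned non-collider, so it is open.
Try {Gd, Rd}:
  P1: blocked at fork node Rd ∈ conditioning set.
  P2: blocked at fork node Rd ∈ conditioning set.
  P3: blocked at chain node Gd ∈ conditioning set.
  P4: blocked at fork node Gd ∈ conditioning set.
{Gd, Rd} contains no descendant of Wu and blocks every backdoor path.
Every element of {Gd, Rd} is needed (dropping Gd leaves P4 open; dropping Rd leaves P2 open), so no proper subset is valid.
Among all size-2 subsets of the eligible variables, only {Gd, Rd} blocks every backdoor path, so it is the unique smallest valid adjustment set.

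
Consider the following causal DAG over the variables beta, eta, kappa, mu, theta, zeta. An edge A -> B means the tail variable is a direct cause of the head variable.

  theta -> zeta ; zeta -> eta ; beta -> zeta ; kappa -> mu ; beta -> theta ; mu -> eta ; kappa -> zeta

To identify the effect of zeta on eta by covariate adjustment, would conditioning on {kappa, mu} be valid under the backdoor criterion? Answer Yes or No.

Backdoor paths from zeta to eta (paths whose first edge points into zeta):
  P1: zeta <- kappa -> mu -> eta
Condition 1 (no descendant of zeta in the set): holds — descendants of zeta are {eta}; none are in {kappa, mu}.
Condition 2 (every backdoor path blocked by {kappa, mu}):
  P1: blocked at fork node kappa ∈ conditioning set.
{kappa, mu} satisfies the backdoor criterion.

Yes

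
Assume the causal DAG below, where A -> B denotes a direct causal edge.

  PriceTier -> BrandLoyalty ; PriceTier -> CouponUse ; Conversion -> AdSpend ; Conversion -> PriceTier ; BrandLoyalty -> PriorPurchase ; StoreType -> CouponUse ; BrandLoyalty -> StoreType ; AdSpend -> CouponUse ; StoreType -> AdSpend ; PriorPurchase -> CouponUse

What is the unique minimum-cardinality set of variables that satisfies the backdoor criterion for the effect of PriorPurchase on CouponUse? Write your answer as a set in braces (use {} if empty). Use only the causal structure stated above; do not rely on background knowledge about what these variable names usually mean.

{BrandLoyalty}

Variables eligible for adjustment (non-descendants of PriorPurchase, excluding PriorPurchase and CouponUse): {AdSpend, BrandLoyalty, Conversion, PriceTier, StoreType}.
Backdoor paths from PriorPurchase to CouponUse:
  P1: PriorPurchase <- BrandLoyalty <- PriceTier <- Conversion -> AdSpend <- StoreType -> CouponUse
  P2: PriorPurchase <- BrandLoyalty <- PriceTier <- Conversion -> AdSpend -> CouponUse
  P3: PriorPurchase <- BrandLoyalty <- PriceTier -> CouponUse
  P4: PriorPurchase <- BrandLoyalty -> StoreType -> AdSpend <- Conversion -> PriceTier -> CouponUse
  P5: PriorPurchase <- BrandLoyalty -> StoreType -> AdSpend -> CouponUse
  P6: PriorPurchase <- BrandLoyalty -> StoreType -> CouponUse
The empty set is not sufficient: P2 (PriorPurchase <- BrandLoyalty <- PriceTier <- Conversion -> AdSpend -> CouponUse) has no collider blocking it and no conditioned non-collider, so it is open.
Try {BrandLoyalty}:
  P1: blocked at chain node BrandLoyalty ∈ conditioning set.
  P2: blocked at chain node BrandLoyalty ∈ conditioning set.
  P3: blocked at chain node BrandLoyalty ∈ conditioning set.
  P4: blocked at fork node BrandLoyalty ∈ conditioning set.
  P5: blocked at fork node BrandLoyalty ∈ conditioning set.
  P6: blocked at fork node BrandLoyalty ∈ conditioning set.
{BrandLoyalty} contains no descendant of PriorPurchase and blocks every backdoor path.
No other singleton works — e.g. {Conversion} leaves P3 open — so {BrandLoyalty} is the unique smallest valid adjustment set.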